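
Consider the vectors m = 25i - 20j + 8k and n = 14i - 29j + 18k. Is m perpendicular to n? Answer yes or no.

no

m · n = 25·14 + (-20)·(-29) + 8·18 = 350 + 580 + 144 = 1074
Nonzero, so the vectors are not orthogonal.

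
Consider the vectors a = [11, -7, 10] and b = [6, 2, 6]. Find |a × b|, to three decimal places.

89.308

i: (-7)·6 - 10·2 = -42 - 20 = -62
j: 10·6 - 11·6 = 60 - 66 = -6
k: 11·2 - (-7)·6 = 22 - (-42) = 64
a × b = (-62, -6, 64)
|a × b| = √((-62)² + (-6)² + 64²) = √7976 ≈ 89.3085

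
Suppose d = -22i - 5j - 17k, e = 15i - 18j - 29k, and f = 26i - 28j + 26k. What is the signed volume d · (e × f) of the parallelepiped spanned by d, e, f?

33064

e × f:
i: (-18)·26 - (-29)·(-28) = -468 - 812 = -1280
j: (-29)·26 - 15·26 = -754 - 390 = -1144
k: 15·(-28) - (-18)·26 = -420 - (-468) = 48
e × f = (-1280, -1144, 48)
d · (e × f) = (-22)·(-1280) + (-5)·(-1144) + (-17)·48 = 28160 + 5720 - 816 = 33064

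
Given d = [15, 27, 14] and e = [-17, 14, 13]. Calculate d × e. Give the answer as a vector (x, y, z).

i: 27·13 - 14·14 = 351 - 196 = 155
j: 14·(-17) - 15·13 = -238 - 195 = -433
k: 15·14 - 27·(-17) = 210 - (-459) = 669
d × e = (155, -433, 669)

(155, -433, 669)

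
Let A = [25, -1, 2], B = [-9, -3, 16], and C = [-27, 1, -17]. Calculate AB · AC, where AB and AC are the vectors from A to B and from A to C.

1498

AB = B − A = (-34, -2, 14)
AC = C − A = (-52, 2, -19)
AB · AC = (-34)·(-52) + (-2)·2 + 14·(-19) = 1768 - 4 - 266 = 1498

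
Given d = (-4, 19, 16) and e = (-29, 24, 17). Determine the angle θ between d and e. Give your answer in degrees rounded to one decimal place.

35.7

d · e = (-4)·(-29) + 19·24 + 16·17 = 116 + 456 + 272 = 844
|d|² = 16 + 361 + 256 = 633,  |d| = √633 ≈ 25.159491
|e|² = 841 + 576 + 289 = 1706,  |e| = √1706 ≈ 41.303753
cos θ = 844 / (25.159491 · 41.303753) ≈ 0.81218
θ = arccos(0.81218) ≈ 35.7°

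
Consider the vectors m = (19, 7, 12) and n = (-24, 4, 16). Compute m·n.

m · n = 19·(-24) + 7·4 + 12·16 = -456 + 28 + 192 = -236

-236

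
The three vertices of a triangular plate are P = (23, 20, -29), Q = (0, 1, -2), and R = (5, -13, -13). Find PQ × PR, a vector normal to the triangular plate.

(587, -118, 417)

PQ = (-23, -19, 27)
PR = (-18, -33, 16)
i: (-19)·16 - 27·(-33) = -304 - (-891) = 587
j: 27·(-18) - (-23)·16 = -486 - (-368) = -118
k: (-23)·(-33) - (-19)·(-18) = 759 - 342 = 417
PQ × PR = (587, -118, 417)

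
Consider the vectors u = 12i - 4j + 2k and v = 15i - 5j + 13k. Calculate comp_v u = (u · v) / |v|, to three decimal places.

11.041

u · v = 12·15 + (-4)·(-5) + 2·13 = 180 + 20 + 26 = 226
|v| = √(225 + 25 + 169) = √419 ≈ 20.4695
comp_v u = 226 / √419 ≈ 11.041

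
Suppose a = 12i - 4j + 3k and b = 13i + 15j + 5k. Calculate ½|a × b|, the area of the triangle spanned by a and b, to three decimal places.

i: (-4)·5 - 3·15 = -20 - 45 = -65
j: 3·13 - 12·5 = 39 - 60 = -21
k: 12·15 - (-4)·13 = 180 - (-52) = 232
a × b = (-65, -21, 232)
|a × b| = √((-65)² + (-21)² + 232²) = √58490 ≈ 241.8471
area = ½ · 241.8471 ≈ 120.924

120.924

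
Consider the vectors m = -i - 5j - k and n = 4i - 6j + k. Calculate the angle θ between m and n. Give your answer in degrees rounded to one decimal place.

m · n = (-1)·4 + (-5)·(-6) + (-1)·1 = -4 + 30 - 1 = 25
|m|² = 1 + 25 + 1 = 27,  |m| = √27 ≈ 5.196152
|n|² = 16 + 36 + 1 = 53,  |n| = √53 ≈ 7.280110
cos θ = 25 / (5.196152 · 7.280110) ≈ 0.66088
θ = arccos(0.66088) ≈ 48.6°

48.6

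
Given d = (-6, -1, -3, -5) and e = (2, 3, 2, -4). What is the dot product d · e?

d · e = (-6)·2 + (-1)·3 + (-3)·2 + (-5)·(-4) = -12 - 3 - 6 + 20 = -1

-1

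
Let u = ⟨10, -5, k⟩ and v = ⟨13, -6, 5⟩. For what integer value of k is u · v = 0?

-32

u · v = 10·13 + (-5)·(-6) + k·5 = 160 + 5k
Set equal to 0: 5k = -160, so k = -32.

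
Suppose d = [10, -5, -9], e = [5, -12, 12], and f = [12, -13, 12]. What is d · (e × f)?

-1011

e × f:
i: (-12)·12 - 12·(-13) = -144 - (-156) = 12
j: 12·12 - 5·12 = 144 - 60 = 84
k: 5·(-13) - (-12)·12 = -65 - (-144) = 79
e × f = (12, 84, 79)
d · (e × f) = 10·12 + (-5)·84 + (-9)·79 = 120 - 420 - 711 = -1011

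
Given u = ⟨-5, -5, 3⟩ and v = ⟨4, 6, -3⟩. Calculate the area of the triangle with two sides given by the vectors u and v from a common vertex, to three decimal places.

i: (-5)·(-3) - 3·6 = 15 - 18 = -3
j: 3·4 - (-5)·(-3) = 12 - 15 = -3
k: (-5)·6 - (-5)·4 = -30 - (-20) = -10
u × v = (-3, -3, -10)
|u × v| = √((-3)² + (-3)² + (-10)²) = √118 ≈ 10.8628
area = ½ · 10.8628 ≈ 5.431

5.431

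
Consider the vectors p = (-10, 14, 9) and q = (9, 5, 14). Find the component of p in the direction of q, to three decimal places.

p · q = (-10)·9 + 14·5 + 9·14 = -90 + 70 + 126 = 106
|q| = √(81 + 25 + 196) = √302 ≈ 17.3781
comp_q p = 106 / √302 ≈ 6.100

6.100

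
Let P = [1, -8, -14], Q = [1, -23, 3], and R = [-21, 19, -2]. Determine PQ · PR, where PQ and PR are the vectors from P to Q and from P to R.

-201

PQ = Q − P = (0, -15, 17)
PR = R − P = (-22, 27, 12)
PQ · PR = 0·(-22) + (-15)·27 + 17·12 = 0 - 405 + 204 = -201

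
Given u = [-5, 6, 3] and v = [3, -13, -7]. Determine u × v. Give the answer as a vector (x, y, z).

(-3, -26, 47)

i: 6·(-7) - 3·(-13) = -42 - (-39) = -3
j: 3·3 - (-5)·(-7) = 9 - 35 = -26
k: (-5)·(-13) - 6·3 = 65 - 18 = 47
u × v = (-3, -26, 47)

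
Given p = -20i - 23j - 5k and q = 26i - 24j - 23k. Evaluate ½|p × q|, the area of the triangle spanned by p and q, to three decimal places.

647.585

i: (-23)·(-23) - (-5)·(-24) = 529 - 120 = 409
j: (-5)·26 - (-20)·(-23) = -130 - 460 = -590
k: (-20)·(-24) - (-23)·26 = 480 - (-598) = 1078
p × q = (409, -590, 1078)
|p × q| = √(409² + (-590)² + 1078²) = √1677465 ≈ 1295.1699
area = ½ · 1295.1699 ≈ 647.585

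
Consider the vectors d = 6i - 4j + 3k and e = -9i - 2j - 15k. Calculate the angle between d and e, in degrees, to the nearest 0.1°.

d · e = 6·(-9) + (-4)·(-2) + 3·(-15) = -54 + 8 - 45 = -91
|d|² = 36 + 16 + 9 = 61,  |d| = √61 ≈ 7.810250
|e|² = 81 + 4 + 225 = 310,  |e| = √310 ≈ 17.606817
cos θ = -91 / (7.810250 · 17.606817) ≈ -0.66175
θ = arccos(-0.66175) ≈ 131.4°

131.4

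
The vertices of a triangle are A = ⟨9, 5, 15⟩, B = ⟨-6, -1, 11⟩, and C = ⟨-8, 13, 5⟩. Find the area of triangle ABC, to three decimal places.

126.957

AB = (-15, -6, -4),  AC = (-17, 8, -10)
i: (-6)·(-10) - (-4)·8 = 60 - (-32) = 92
j: (-4)·(-17) - (-15)·(-10) = 68 - 150 = -82
k: (-15)·8 - (-6)·(-17) = -120 - 102 = -222
AB × AC = (92, -82, -222)
|AB × AC| = √64472 ≈ 253.9134
area = ½ · 253.9134 ≈ 126.957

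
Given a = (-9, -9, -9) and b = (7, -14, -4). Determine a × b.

(-90, -99, 189)

i: (-9)·(-4) - (-9)·(-14) = 36 - 126 = -90
j: (-9)·7 - (-9)·(-4) = -63 - 36 = -99
k: (-9)·(-14) - (-9)·7 = 126 - (-63) = 189
a × b = (-90, -99, 189)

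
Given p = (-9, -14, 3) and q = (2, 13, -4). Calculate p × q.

(17, -30, -89)

i: (-14)·(-4) - 3·13 = 56 - 39 = 17
j: 3·2 - (-9)·(-4) = 6 - 36 = -30
k: (-9)·13 - (-14)·2 = -117 - (-28) = -89
p × q = (17, -30, -89)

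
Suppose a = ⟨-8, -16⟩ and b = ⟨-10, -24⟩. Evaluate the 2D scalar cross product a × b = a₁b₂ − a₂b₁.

(-8)·(-24) - (-16)·(-10) = 192 - 160 = 32

32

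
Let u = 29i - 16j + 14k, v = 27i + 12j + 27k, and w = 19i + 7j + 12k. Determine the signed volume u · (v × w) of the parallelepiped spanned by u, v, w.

v × w:
i: 12·12 - 27·7 = 144 - 189 = -45
j: 27·19 - 27·12 = 513 - 324 = 189
k: 27·7 - 12·19 = 189 - 228 = -39
v × w = (-45, 189, -39)
u · (v × w) = 29·(-45) + (-16)·189 + 14·(-39) = -1305 - 3024 - 546 = -4875

-4875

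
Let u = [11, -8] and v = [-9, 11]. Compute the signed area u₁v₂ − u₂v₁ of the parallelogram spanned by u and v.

49

11·11 - (-8)·(-9) = 121 - 72 = 49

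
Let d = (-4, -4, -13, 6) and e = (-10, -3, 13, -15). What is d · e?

-207

d · e = (-4)·(-10) + (-4)·(-3) + (-13)·13 + 6·(-15) = 40 + 12 - 169 - 90 = -207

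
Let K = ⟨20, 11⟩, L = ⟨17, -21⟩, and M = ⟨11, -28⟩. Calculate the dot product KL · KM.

1275

KL = L − K = (-3, -32)
KM = M − K = (-9, -39)
KL · KM = (-3)·(-9) + (-32)·(-39) = 27 + 1248 = 1275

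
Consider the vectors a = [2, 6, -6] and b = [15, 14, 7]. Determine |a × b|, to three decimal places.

174.746

i: 6·7 - (-6)·14 = 42 - (-84) = 126
j: (-6)·15 - 2·7 = -90 - 14 = -104
k: 2·14 - 6·15 = 28 - 90 = -62
a × b = (126, -104, -62)
|a × b| = √(126² + (-104)² + (-62)²) = √30536 ≈ 174.7455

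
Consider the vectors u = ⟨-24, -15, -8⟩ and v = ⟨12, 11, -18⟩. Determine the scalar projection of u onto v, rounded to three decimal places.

u · v = (-24)·12 + (-15)·11 + (-8)·(-18) = -288 - 165 + 144 = -309
|v| = √(144 + 121 + 324) = √589 ≈ 24.2693
comp_v u = -309 / √589 ≈ -12.732

-12.732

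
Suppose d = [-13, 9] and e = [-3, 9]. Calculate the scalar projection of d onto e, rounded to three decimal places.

12.649

d · e = (-13)·(-3) + 9·9 = 39 + 81 = 120
|e| = √(9 + 81) = √90 ≈ 9.4868
comp_e d = 120 / √90 ≈ 12.649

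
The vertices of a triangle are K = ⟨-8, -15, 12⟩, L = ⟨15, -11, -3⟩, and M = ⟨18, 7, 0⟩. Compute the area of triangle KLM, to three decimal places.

252.054

KL = (23, 4, -15),  KM = (26, 22, -12)
i: 4·(-12) - (-15)·22 = -48 - (-330) = 282
j: (-15)·26 - 23·(-12) = -390 - (-276) = -114
k: 23·22 - 4·26 = 506 - 104 = 402
KL × KM = (282, -114, 402)
|KL × KM| = √254124 ≈ 504.1071
area = ½ · 504.1071 ≈ 252.054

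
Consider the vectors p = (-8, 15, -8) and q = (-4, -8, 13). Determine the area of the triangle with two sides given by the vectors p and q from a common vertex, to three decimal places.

i: 15·13 - (-8)·(-8) = 195 - 64 = 131
j: (-8)·(-4) - (-8)·13 = 32 - (-104) = 136
k: (-8)·(-8) - 15·(-4) = 64 - (-60) = 124
p × q = (131, 136, 124)
|p × q| = √(131² + 136² + 124²) = √51033 ≈ 225.9048
area = ½ · 225.9048 ≈ 112.952

112.952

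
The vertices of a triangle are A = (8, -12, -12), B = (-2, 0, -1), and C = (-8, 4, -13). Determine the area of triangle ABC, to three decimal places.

AB = (-10, 12, 11),  AC = (-16, 16, -1)
i: 12·(-1) - 11·16 = -12 - 176 = -188
j: 11·(-16) - (-10)·(-1) = -176 - 10 = -186
k: (-10)·16 - 12·(-16) = -160 - (-192) = 32
AB × AC = (-188, -186, 32)
|AB × AC| = √70964 ≈ 266.3907
area = ½ · 266.3907 ≈ 133.195

133.195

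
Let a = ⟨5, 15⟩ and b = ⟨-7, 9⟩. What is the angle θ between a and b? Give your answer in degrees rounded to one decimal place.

56.3

a · b = 5·(-7) + 15·9 = -35 + 135 = 100
|a|² = 25 + 225 = 250,  |a| = √250 ≈ 15.811388
|b|² = 49 + 81 = 130,  |b| = √130 ≈ 11.401754
cos θ = 100 / (15.811388 · 11.401754) ≈ 0.55470
θ = arccos(0.55470) ≈ 56.3°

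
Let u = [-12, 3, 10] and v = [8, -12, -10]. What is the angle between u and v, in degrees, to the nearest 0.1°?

u · v = (-12)·8 + 3·(-12) + 10·(-10) = -96 - 36 - 100 = -232
|u|² = 144 + 9 + 100 = 253,  |u| = √253 ≈ 15.905974
|v|² = 64 + 144 + 100 = 308,  |v| = √308 ≈ 17.549929
cos θ = -232 / (15.905974 · 17.549929) ≈ -0.83110
θ = arccos(-0.83110) ≈ 146.2°

146.2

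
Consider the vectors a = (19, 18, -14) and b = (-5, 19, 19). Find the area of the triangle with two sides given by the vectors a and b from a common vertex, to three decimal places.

405.508

i: 18·19 - (-14)·19 = 342 - (-266) = 608
j: (-14)·(-5) - 19·19 = 70 - 361 = -291
k: 19·19 - 18·(-5) = 361 - (-90) = 451
a × b = (608, -291, 451)
|a × b| = √(608² + (-291)² + 451²) = √657746 ≈ 811.0154
area = ½ · 811.0154 ≈ 405.508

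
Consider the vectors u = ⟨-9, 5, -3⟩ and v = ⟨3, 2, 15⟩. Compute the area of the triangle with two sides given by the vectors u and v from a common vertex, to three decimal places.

76.691

i: 5·15 - (-3)·2 = 75 - (-6) = 81
j: (-3)·3 - (-9)·15 = -9 - (-135) = 126
k: (-9)·2 - 5·3 = -18 - 15 = -33
u × v = (81, 126, -33)
|u × v| = √(81² + 126² + (-33)²) = √23526 ≈ 153.3819
area = ½ · 153.3819 ≈ 76.691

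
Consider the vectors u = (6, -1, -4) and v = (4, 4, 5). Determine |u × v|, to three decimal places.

54.964

i: (-1)·5 - (-4)·4 = -5 - (-16) = 11
j: (-4)·4 - 6·5 = -16 - 30 = -46
k: 6·4 - (-1)·4 = 24 - (-4) = 28
u × v = (11, -46, 28)
|u × v| = √(11² + (-46)² + 28²) = √3021 ≈ 54.9636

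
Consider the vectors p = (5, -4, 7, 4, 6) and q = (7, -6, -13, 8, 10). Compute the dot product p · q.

60

p · q = 5·7 + (-4)·(-6) + 7·(-13) + 4·8 + 6·10 = 35 + 24 - 91 + 32 + 60 = 60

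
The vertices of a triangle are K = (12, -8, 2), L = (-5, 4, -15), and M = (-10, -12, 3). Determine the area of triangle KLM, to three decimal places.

257.993

KL = (-17, 12, -17),  KM = (-22, -4, 1)
i: 12·1 - (-17)·(-4) = 12 - 68 = -56
j: (-17)·(-22) - (-17)·1 = 374 - (-17) = 391
k: (-17)·(-4) - 12·(-22) = 68 - (-264) = 332
KL × KM = (-56, 391, 332)
|KL × KM| = √266241 ≈ 515.9855
area = ½ · 515.9855 ≈ 257.993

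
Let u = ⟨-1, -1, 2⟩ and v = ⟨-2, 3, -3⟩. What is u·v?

u · v = (-1)·(-2) + (-1)·3 + 2·(-3) = 2 - 3 - 6 = -7

-7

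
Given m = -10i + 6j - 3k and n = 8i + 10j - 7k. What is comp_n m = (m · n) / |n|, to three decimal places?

m · n = (-10)·8 + 6·10 + (-3)·(-7) = -80 + 60 + 21 = 1
|n| = √(64 + 100 + 49) = √213 ≈ 14.5945
comp_n m = 1 / √213 ≈ 0.069

0.069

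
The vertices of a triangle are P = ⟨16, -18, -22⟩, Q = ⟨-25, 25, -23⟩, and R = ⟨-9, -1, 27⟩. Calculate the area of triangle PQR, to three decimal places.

1482.516

PQ = (-41, 43, -1),  PR = (-25, 17, 49)
i: 43·49 - (-1)·17 = 2107 - (-17) = 2124
j: (-1)·(-25) - (-41)·49 = 25 - (-2009) = 2034
k: (-41)·17 - 43·(-25) = -697 - (-1075) = 378
PQ × PR = (2124, 2034, 378)
|PQ × PR| = √8791416 ≈ 2965.0322
area = ½ · 2965.0322 ≈ 1482.516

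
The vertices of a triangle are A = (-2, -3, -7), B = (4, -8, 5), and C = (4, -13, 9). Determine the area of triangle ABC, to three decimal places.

AB = (6, -5, 12),  AC = (6, -10, 16)
i: (-5)·16 - 12·(-10) = -80 - (-120) = 40
j: 12·6 - 6·16 = 72 - 96 = -24
k: 6·(-10) - (-5)·6 = -60 - (-30) = -30
AB × AC = (40, -24, -30)
|AB × AC| = √3076 ≈ 55.4617
area = ½ · 55.4617 ≈ 27.731

27.731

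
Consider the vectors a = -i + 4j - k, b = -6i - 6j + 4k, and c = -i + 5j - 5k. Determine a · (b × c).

-110

b × c:
i: (-6)·(-5) - 4·5 = 30 - 20 = 10
j: 4·(-1) - (-6)·(-5) = -4 - 30 = -34
k: (-6)·5 - (-6)·(-1) = -30 - 6 = -36
b × c = (10, -34, -36)
a · (b × c) = (-1)·10 + 4·(-34) + (-1)·(-36) = -10 - 136 + 36 = -110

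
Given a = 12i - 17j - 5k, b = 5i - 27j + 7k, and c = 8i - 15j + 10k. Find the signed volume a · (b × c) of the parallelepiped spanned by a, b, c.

-2787

b × c:
i: (-27)·10 - 7·(-15) = -270 - (-105) = -165
j: 7·8 - 5·10 = 56 - 50 = 6
k: 5·(-15) - (-27)·8 = -75 - (-216) = 141
b × c = (-165, 6, 141)
a · (b × c) = 12·(-165) + (-17)·6 + (-5)·141 = -1980 - 102 - 705 = -2787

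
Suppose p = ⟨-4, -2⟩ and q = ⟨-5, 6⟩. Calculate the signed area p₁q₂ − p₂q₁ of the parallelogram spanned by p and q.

-34

(-4)·6 - (-2)·(-5) = -24 - 10 = -34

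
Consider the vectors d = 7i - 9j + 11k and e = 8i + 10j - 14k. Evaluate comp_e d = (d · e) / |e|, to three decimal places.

-9.908

d · e = 7·8 + (-9)·10 + 11·(-14) = 56 - 90 - 154 = -188
|e| = √(64 + 100 + 196) = √360 ≈ 18.9737
comp_e d = -188 / √360 ≈ -9.908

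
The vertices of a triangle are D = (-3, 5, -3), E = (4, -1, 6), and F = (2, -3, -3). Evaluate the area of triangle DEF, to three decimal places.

44.399

DE = (7, -6, 9),  DF = (5, -8, 0)
i: (-6)·0 - 9·(-8) = 0 - (-72) = 72
j: 9·5 - 7·0 = 45 - 0 = 45
k: 7·(-8) - (-6)·5 = -56 - (-30) = -26
DE × DF = (72, 45, -26)
|DE × DF| = √7885 ≈ 88.7975
area = ½ · 88.7975 ≈ 44.399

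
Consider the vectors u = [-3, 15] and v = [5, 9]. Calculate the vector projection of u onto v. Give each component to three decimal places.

u · v = (-3)·5 + 15·9 = -15 + 135 = 120
|v|² = 25 + 81 = 106
proj_v u = (120/106) · (5, 9) ≈ (5.660, 10.189)

(5.660, 10.189)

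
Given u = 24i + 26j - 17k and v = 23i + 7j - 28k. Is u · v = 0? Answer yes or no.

no

u · v = 24·23 + 26·7 + (-17)·(-28) = 552 + 182 + 476 = 1210
Nonzero, so the vectors are not orthogonal.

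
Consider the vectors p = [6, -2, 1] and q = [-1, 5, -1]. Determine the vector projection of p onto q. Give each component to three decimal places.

(0.630, -3.148, 0.630)

p · q = 6·(-1) + (-2)·5 + 1·(-1) = -6 - 10 - 1 = -17
|q|² = 1 + 25 + 1 = 27
proj_q p = (-17/27) · (-1, 5, -1) ≈ (0.630, -3.148, 0.630)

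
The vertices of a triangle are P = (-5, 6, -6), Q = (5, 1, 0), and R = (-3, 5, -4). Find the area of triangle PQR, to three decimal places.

PQ = (10, -5, 6),  PR = (2, -1, 2)
i: (-5)·2 - 6·(-1) = -10 - (-6) = -4
j: 6·2 - 10·2 = 12 - 20 = -8
k: 10·(-1) - (-5)·2 = -10 - (-10) = 0
PQ × PR = (-4, -8, 0)
|PQ × PR| = √80 ≈ 8.9443
area = ½ · 8.9443 ≈ 4.472

4.472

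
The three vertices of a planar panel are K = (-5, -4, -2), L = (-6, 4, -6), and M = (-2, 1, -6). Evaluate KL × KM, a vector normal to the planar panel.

(-12, -16, -29)

KL = (-1, 8, -4)
KM = (3, 5, -4)
i: 8·(-4) - (-4)·5 = -32 - (-20) = -12
j: (-4)·3 - (-1)·(-4) = -12 - 4 = -16
k: (-1)·5 - 8·3 = -5 - 24 = -29
KL × KM = (-12, -16, -29)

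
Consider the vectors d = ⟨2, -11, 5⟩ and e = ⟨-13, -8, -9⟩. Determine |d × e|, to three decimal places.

i: (-11)·(-9) - 5·(-8) = 99 - (-40) = 139
j: 5·(-13) - 2·(-9) = -65 - (-18) = -47
k: 2·(-8) - (-11)·(-13) = -16 - 143 = -159
d × e = (139, -47, -159)
|d × e| = √(139² + (-47)² + (-159)²) = √46811 ≈ 216.3585

216.358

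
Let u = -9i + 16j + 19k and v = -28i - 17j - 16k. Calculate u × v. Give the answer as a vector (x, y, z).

(67, -676, 601)

i: 16·(-16) - 19·(-17) = -256 - (-323) = 67
j: 19·(-28) - (-9)·(-16) = -532 - 144 = -676
k: (-9)·(-17) - 16·(-28) = 153 - (-448) = 601
u × v = (67, -676, 601)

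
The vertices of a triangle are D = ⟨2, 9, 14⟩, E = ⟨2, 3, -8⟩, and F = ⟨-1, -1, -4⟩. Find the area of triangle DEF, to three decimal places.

65.620

DE = (0, -6, -22),  DF = (-3, -10, -18)
i: (-6)·(-18) - (-22)·(-10) = 108 - 220 = -112
j: (-22)·(-3) - 0·(-18) = 66 - 0 = 66
k: 0·(-10) - (-6)·(-3) = 0 - 18 = -18
DE × DF = (-112, 66, -18)
|DE × DF| = √17224 ≈ 131.2402
area = ½ · 131.2402 ≈ 65.620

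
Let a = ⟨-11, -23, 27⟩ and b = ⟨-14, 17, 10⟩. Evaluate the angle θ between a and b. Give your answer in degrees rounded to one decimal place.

87.9

a · b = (-11)·(-14) + (-23)·17 + 27·10 = 154 - 391 + 270 = 33
|a|² = 121 + 529 + 729 = 1379,  |a| = √1379 ≈ 37.134889
|b|² = 196 + 289 + 100 = 585,  |b| = √585 ≈ 24.186773
cos θ = 33 / (37.134889 · 24.186773) ≈ 0.03674
θ = arccos(0.03674) ≈ 87.9°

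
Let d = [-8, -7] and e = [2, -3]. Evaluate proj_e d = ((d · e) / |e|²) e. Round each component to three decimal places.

(0.769, -1.154)

d · e = (-8)·2 + (-7)·(-3) = -16 + 21 = 5
|e|² = 4 + 9 = 13
proj_e d = (5/13) · (2, -3) ≈ (0.769, -1.154)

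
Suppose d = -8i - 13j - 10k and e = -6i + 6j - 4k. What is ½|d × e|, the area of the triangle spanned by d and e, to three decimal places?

i: (-13)·(-4) - (-10)·6 = 52 - (-60) = 112
j: (-10)·(-6) - (-8)·(-4) = 60 - 32 = 28
k: (-8)·6 - (-13)·(-6) = -48 - 78 = -126
d × e = (112, 28, -126)
|d × e| = √(112² + 28² + (-126)²) = √29204 ≈ 170.8918
area = ½ · 170.8918 ≈ 85.446

85.446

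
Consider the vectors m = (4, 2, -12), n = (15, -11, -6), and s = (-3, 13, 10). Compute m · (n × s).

-2336

n × s:
i: (-11)·10 - (-6)·13 = -110 - (-78) = -32
j: (-6)·(-3) - 15·10 = 18 - 150 = -132
k: 15·13 - (-11)·(-3) = 195 - 33 = 162
n × s = (-32, -132, 162)
m · (n × s) = 4·(-32) + 2·(-132) + (-12)·162 = -128 - 264 - 1944 = -2336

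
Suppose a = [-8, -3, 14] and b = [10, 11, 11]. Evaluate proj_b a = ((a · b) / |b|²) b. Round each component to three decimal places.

a · b = (-8)·10 + (-3)·11 + 14·11 = -80 - 33 + 154 = 41
|b|² = 100 + 121 + 121 = 342
proj_b a = (41/342) · (10, 11, 11) ≈ (1.199, 1.319, 1.319)

(1.199, 1.319, 1.319)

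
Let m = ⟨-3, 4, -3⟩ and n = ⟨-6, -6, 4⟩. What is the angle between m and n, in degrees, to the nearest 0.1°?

109.2

m · n = (-3)·(-6) + 4·(-6) + (-3)·4 = 18 - 24 - 12 = -18
|m|² = 9 + 16 + 9 = 34,  |m| = √34 ≈ 5.830952
|n|² = 36 + 36 + 16 = 88,  |n| = √88 ≈ 9.380832
cos θ = -18 / (5.830952 · 9.380832) ≈ -0.32907
θ = arccos(-0.32907) ≈ 109.2°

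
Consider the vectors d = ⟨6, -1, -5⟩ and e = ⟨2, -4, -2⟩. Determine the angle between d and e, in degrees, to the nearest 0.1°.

47.6

d · e = 6·2 + (-1)·(-4) + (-5)·(-2) = 12 + 4 + 10 = 26
|d|² = 36 + 1 + 25 = 62,  |d| = √62 ≈ 7.874008
|e|² = 4 + 16 + 4 = 24,  |e| = √24 ≈ 4.898979
cos θ = 26 / (7.874008 · 4.898979) ≈ 0.67402
θ = arccos(0.67402) ≈ 47.6°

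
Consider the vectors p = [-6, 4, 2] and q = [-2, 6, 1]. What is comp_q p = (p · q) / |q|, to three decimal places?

5.935

p · q = (-6)·(-2) + 4·6 + 2·1 = 12 + 24 + 2 = 38
|q| = √(4 + 36 + 1) = √41 ≈ 6.4031
comp_q p = 38 / √41 ≈ 5.935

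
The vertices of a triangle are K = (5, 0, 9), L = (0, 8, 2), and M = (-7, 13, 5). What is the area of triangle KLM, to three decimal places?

46.201

KL = (-5, 8, -7),  KM = (-12, 13, -4)
i: 8·(-4) - (-7)·13 = -32 - (-91) = 59
j: (-7)·(-12) - (-5)·(-4) = 84 - 20 = 64
k: (-5)·13 - 8·(-12) = -65 - (-96) = 31
KL × KM = (59, 64, 31)
|KL × KM| = √8538 ≈ 92.4013
area = ½ · 92.4013 ≈ 46.201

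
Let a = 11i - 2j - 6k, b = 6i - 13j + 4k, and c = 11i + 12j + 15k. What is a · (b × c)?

b × c:
i: (-13)·15 - 4·12 = -195 - 48 = -243
j: 4·11 - 6·15 = 44 - 90 = -46
k: 6·12 - (-13)·11 = 72 - (-143) = 215
b × c = (-243, -46, 215)
a · (b × c) = 11·(-243) + (-2)·(-46) + (-6)·215 = -2673 + 92 - 1290 = -3871

-3871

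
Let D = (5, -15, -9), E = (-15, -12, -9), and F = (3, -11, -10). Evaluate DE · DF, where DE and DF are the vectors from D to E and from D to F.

52

DE = E − D = (-20, 3, 0)
DF = F − D = (-2, 4, -1)
DE · DF = (-20)·(-2) + 3·4 + 0·(-1) = 40 + 12 + 0 = 52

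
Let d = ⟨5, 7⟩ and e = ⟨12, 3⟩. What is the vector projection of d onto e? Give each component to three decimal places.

(6.353, 1.588)

d · e = 5·12 + 7·3 = 60 + 21 = 81
|e|² = 144 + 9 = 153
proj_e d = (81/153) · (12, 3) ≈ (6.353, 1.588)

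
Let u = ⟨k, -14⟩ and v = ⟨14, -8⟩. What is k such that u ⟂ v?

u · v = k·14 + (-14)·(-8) = 112 + 14k
Set equal to 0: 14k = -112, so k = -8.

-8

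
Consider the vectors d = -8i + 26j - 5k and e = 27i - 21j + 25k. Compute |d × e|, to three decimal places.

765.772

i: 26·25 - (-5)·(-21) = 650 - 105 = 545
j: (-5)·27 - (-8)·25 = -135 - (-200) = 65
k: (-8)·(-21) - 26·27 = 168 - 702 = -534
d × e = (545, 65, -534)
|d × e| = √(545² + 65² + (-534)²) = √586406 ≈ 765.7715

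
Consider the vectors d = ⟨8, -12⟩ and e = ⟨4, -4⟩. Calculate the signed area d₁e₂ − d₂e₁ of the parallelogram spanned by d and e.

16

8·(-4) - (-12)·4 = -32 - (-48) = 16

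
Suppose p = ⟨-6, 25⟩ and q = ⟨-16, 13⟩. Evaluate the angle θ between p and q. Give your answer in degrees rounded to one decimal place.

37.4

p · q = (-6)·(-16) + 25·13 = 96 + 325 = 421
|p|² = 36 + 625 = 661,  |p| = √661 ≈ 25.709920
|q|² = 256 + 169 = 425,  |q| = √425 ≈ 20.615528
cos θ = 421 / (25.709920 · 20.615528) ≈ 0.79430
θ = arccos(0.79430) ≈ 37.4°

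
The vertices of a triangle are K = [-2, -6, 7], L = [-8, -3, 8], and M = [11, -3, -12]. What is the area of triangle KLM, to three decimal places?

KL = (-6, 3, 1),  KM = (13, 3, -19)
i: 3·(-19) - 1·3 = -57 - 3 = -60
j: 1·13 - (-6)·(-19) = 13 - 114 = -101
k: (-6)·3 - 3·13 = -18 - 39 = -57
KL × KM = (-60, -101, -57)
|KL × KM| = √17050 ≈ 130.5756
area = ½ · 130.5756 ≈ 65.288

65.288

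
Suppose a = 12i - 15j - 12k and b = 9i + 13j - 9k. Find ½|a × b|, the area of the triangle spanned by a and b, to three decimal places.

i: (-15)·(-9) - (-12)·13 = 135 - (-156) = 291
j: (-12)·9 - 12·(-9) = -108 - (-108) = 0
k: 12·13 - (-15)·9 = 156 - (-135) = 291
a × b = (291, 0, 291)
|a × b| = √(291² + 0² + 291²) = √169362 ≈ 411.5361
area = ½ · 411.5361 ≈ 205.768

205.768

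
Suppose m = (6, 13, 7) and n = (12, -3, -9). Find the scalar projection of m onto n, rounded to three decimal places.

m · n = 6·12 + 13·(-3) + 7·(-9) = 72 - 39 - 63 = -30
|n| = √(144 + 9 + 81) = √234 ≈ 15.2971
comp_n m = -30 / √234 ≈ -1.961

-1.961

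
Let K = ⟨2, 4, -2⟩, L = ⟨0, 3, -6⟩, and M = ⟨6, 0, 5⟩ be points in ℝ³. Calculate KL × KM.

(-23, -2, 12)

KL = (-2, -1, -4)
KM = (4, -4, 7)
i: (-1)·7 - (-4)·(-4) = -7 - 16 = -23
j: (-4)·4 - (-2)·7 = -16 - (-14) = -2
k: (-2)·(-4) - (-1)·4 = 8 - (-4) = 12
KL × KM = (-23, -2, 12)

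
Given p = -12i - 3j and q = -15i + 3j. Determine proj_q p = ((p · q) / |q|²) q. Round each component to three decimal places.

p · q = (-12)·(-15) + (-3)·3 = 180 - 9 = 171
|q|² = 225 + 9 = 234
proj_q p = (171/234) · (-15, 3) ≈ (-10.962, 2.192)

(-10.962, 2.192)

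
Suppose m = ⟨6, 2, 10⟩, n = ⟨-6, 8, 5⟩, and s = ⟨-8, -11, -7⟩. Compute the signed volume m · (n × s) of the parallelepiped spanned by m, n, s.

n × s:
i: 8·(-7) - 5·(-11) = -56 - (-55) = -1
j: 5·(-8) - (-6)·(-7) = -40 - 42 = -82
k: (-6)·(-11) - 8·(-8) = 66 - (-64) = 130
n × s = (-1, -82, 130)
m · (n × s) = 6·(-1) + 2·(-82) + 10·130 = -6 - 164 + 1300 = 1130

1130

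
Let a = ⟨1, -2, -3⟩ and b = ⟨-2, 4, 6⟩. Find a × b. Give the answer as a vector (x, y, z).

(0, 0, 0)

i: (-2)·6 - (-3)·4 = -12 - (-12) = 0
j: (-3)·(-2) - 1·6 = 6 - 6 = 0
k: 1·4 - (-2)·(-2) = 4 - 4 = 0
a × b = (0, 0, 0)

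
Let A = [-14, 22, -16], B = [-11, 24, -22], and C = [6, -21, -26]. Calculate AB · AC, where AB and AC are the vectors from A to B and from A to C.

AB = B − A = (3, 2, -6)
AC = C − A = (20, -43, -10)
AB · AC = 3·20 + 2·(-43) + (-6)·(-10) = 60 - 86 + 60 = 34

34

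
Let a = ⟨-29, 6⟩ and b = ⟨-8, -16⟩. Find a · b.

a · b = (-29)·(-8) + 6·(-16) = 232 - 96 = 136

136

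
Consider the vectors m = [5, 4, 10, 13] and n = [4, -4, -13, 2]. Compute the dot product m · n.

m · n = 5·4 + 4·(-4) + 10·(-13) + 13·2 = 20 - 16 - 130 + 26 = -100

-100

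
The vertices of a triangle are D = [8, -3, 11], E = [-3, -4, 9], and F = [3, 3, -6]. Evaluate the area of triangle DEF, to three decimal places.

96.451

DE = (-11, -1, -2),  DF = (-5, 6, -17)
i: (-1)·(-17) - (-2)·6 = 17 - (-12) = 29
j: (-2)·(-5) - (-11)·(-17) = 10 - 187 = -177
k: (-11)·6 - (-1)·(-5) = -66 - 5 = -71
DE × DF = (29, -177, -71)
|DE × DF| = √37211 ≈ 192.9015
area = ½ · 192.9015 ≈ 96.451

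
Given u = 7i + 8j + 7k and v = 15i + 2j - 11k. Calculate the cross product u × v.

i: 8·(-11) - 7·2 = -88 - 14 = -102
j: 7·15 - 7·(-11) = 105 - (-77) = 182
k: 7·2 - 8·15 = 14 - 120 = -106
u × v = (-102, 182, -106)

(-102, 182, -106)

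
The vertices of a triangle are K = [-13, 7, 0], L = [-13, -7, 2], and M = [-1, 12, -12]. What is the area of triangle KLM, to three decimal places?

115.935

KL = (0, -14, 2),  KM = (12, 5, -12)
i: (-14)·(-12) - 2·5 = 168 - 10 = 158
j: 2·12 - 0·(-12) = 24 - 0 = 24
k: 0·5 - (-14)·12 = 0 - (-168) = 168
KL × KM = (158, 24, 168)
|KL × KM| = √53764 ≈ 231.8707
area = ½ · 231.8707 ≈ 115.935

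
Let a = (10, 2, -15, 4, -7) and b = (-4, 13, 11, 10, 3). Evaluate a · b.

a · b = 10·(-4) + 2·13 + (-15)·11 + 4·10 + (-7)·3 = -40 + 26 - 165 + 40 - 21 = -160

-160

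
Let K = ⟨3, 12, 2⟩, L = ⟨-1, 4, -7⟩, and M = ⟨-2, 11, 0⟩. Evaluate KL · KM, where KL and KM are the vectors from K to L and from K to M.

KL = L − K = (-4, -8, -9)
KM = M − K = (-5, -1, -2)
KL · KM = (-4)·(-5) + (-8)·(-1) + (-9)·(-2) = 20 + 8 + 18 = 46

46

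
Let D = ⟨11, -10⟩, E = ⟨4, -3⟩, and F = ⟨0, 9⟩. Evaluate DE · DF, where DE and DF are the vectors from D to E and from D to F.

210

DE = E − D = (-7, 7)
DF = F − D = (-11, 19)
DE · DF = (-7)·(-11) + 7·19 = 77 + 133 = 210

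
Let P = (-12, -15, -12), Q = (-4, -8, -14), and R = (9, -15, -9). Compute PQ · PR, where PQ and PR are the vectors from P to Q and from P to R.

PQ = Q − P = (8, 7, -2)
PR = R − P = (21, 0, 3)
PQ · PR = 8·21 + 7·0 + (-2)·3 = 168 + 0 - 6 = 162

162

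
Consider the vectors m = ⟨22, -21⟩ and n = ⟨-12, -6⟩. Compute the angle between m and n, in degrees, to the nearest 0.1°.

109.8

m · n = 22·(-12) + (-21)·(-6) = -264 + 126 = -138
|m|² = 484 + 441 = 925,  |m| = √925 ≈ 30.413813
|n|² = 144 + 36 = 180,  |n| = √180 ≈ 13.416408
cos θ = -138 / (30.413813 · 13.416408) ≈ -0.33820
θ = arccos(-0.33820) ≈ 109.8°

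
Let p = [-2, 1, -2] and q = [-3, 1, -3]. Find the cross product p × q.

i: 1·(-3) - (-2)·1 = -3 - (-2) = -1
j: (-2)·(-3) - (-2)·(-3) = 6 - 6 = 0
k: (-2)·1 - 1·(-3) = -2 - (-3) = 1
p × q = (-1, 0, 1)

(-1, 0, 1)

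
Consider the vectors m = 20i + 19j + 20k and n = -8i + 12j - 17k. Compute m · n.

m · n = 20·(-8) + 19·12 + 20·(-17) = -160 + 228 - 340 = -272

-272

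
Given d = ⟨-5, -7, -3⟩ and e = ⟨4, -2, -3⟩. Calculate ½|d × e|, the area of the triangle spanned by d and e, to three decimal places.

i: (-7)·(-3) - (-3)·(-2) = 21 - 6 = 15
j: (-3)·4 - (-5)·(-3) = -12 - 15 = -27
k: (-5)·(-2) - (-7)·4 = 10 - (-28) = 38
d × e = (15, -27, 38)
|d × e| = √(15² + (-27)² + 38²) = √2398 ≈ 48.9694
area = ½ · 48.9694 ≈ 24.485

24.485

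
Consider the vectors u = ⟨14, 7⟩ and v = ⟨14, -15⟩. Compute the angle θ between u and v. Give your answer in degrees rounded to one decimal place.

u · v = 14·14 + 7·(-15) = 196 - 105 = 91
|u|² = 196 + 49 = 245,  |u| = √245 ≈ 15.652476
|v|² = 196 + 225 = 421,  |v| = √421 ≈ 20.518285
cos θ = 91 / (15.652476 · 20.518285) ≈ 0.28335
θ = arccos(0.28335) ≈ 73.5°

73.5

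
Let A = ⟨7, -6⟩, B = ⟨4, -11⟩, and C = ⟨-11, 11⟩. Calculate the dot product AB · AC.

AB = B − A = (-3, -5)
AC = C − A = (-18, 17)
AB · AC = (-3)·(-18) + (-5)·17 = 54 - 85 = -31

-31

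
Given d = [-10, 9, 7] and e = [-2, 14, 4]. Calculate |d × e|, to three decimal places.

139.298

i: 9·4 - 7·14 = 36 - 98 = -62
j: 7·(-2) - (-10)·4 = -14 - (-40) = 26
k: (-10)·14 - 9·(-2) = -140 - (-18) = -122
d × e = (-62, 26, -122)
|d × e| = √((-62)² + 26² + (-122)²) = √19404 ≈ 139.2982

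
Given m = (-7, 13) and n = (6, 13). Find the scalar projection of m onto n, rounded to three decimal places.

m · n = (-7)·6 + 13·13 = -42 + 169 = 127
|n| = √(36 + 169) = √205 ≈ 14.3178
comp_n m = 127 / √205 ≈ 8.870

8.870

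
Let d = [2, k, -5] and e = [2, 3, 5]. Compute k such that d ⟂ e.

7

d · e = 2·2 + k·3 + (-5)·5 = -21 + 3k
Set equal to 0: 3k = 21, so k = 7.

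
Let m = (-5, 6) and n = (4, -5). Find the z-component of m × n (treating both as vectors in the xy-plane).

(-5)·(-5) - 6·4 = 25 - 24 = 1

1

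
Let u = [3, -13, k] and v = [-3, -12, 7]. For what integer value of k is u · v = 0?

-21

u · v = 3·(-3) + (-13)·(-12) + k·7 = 147 + 7k
Set equal to 0: 7k = -147, so k = -21.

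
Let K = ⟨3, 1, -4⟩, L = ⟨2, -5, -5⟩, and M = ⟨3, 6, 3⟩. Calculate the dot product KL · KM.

-37

KL = L − K = (-1, -6, -1)
KM = M − K = (0, 5, 7)
KL · KM = (-1)·0 + (-6)·5 + (-1)·7 = 0 - 30 - 7 = -37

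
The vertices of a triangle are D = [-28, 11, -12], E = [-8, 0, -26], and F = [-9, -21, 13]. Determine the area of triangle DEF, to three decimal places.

DE = (20, -11, -14),  DF = (19, -32, 25)
i: (-11)·25 - (-14)·(-32) = -275 - 448 = -723
j: (-14)·19 - 20·25 = -266 - 500 = -766
k: 20·(-32) - (-11)·19 = -640 - (-209) = -431
DE × DF = (-723, -766, -431)
|DE × DF| = √1295246 ≈ 1138.0887
area = ½ · 1138.0887 ≈ 569.044

569.044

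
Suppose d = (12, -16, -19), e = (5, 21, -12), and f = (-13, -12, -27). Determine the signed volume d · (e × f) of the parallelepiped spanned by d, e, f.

e × f:
i: 21·(-27) - (-12)·(-12) = -567 - 144 = -711
j: (-12)·(-13) - 5·(-27) = 156 - (-135) = 291
k: 5·(-12) - 21·(-13) = -60 - (-273) = 213
e × f = (-711, 291, 213)
d · (e × f) = 12·(-711) + (-16)·291 + (-19)·213 = -8532 - 4656 - 4047 = -17235

-17235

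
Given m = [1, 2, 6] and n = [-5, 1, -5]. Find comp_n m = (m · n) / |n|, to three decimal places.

-4.621

m · n = 1·(-5) + 2·1 + 6·(-5) = -5 + 2 - 30 = -33
|n| = √(25 + 1 + 25) = √51 ≈ 7.1414
comp_n m = -33 / √51 ≈ -4.621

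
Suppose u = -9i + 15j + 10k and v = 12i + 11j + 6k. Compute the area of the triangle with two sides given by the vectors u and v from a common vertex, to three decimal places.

164.710

i: 15·6 - 10·11 = 90 - 110 = -20
j: 10·12 - (-9)·6 = 120 - (-54) = 174
k: (-9)·11 - 15·12 = -99 - 180 = -279
u × v = (-20, 174, -279)
|u × v| = √((-20)² + 174² + (-279)²) = √108517 ≈ 329.4192
area = ½ · 329.4192 ≈ 164.710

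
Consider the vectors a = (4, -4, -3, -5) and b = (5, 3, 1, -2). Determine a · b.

15

a · b = 4·5 + (-4)·3 + (-3)·1 + (-5)·(-2) = 20 - 12 - 3 + 10 = 15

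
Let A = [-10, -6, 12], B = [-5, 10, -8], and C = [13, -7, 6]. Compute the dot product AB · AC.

AB = B − A = (5, 16, -20)
AC = C − A = (23, -1, -6)
AB · AC = 5·23 + 16·(-1) + (-20)·(-6) = 115 - 16 + 120 = 219

219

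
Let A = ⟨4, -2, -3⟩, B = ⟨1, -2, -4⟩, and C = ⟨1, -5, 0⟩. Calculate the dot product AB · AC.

AB = B − A = (-3, 0, -1)
AC = C − A = (-3, -3, 3)
AB · AC = (-3)·(-3) + 0·(-3) + (-1)·3 = 9 + 0 - 3 = 6

6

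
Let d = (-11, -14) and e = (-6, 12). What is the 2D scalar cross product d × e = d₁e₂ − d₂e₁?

-216

(-11)·12 - (-14)·(-6) = -132 - 84 = -216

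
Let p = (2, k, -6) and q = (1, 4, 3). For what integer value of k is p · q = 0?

p · q = 2·1 + k·4 + (-6)·3 = -16 + 4k
Set equal to 0: 4k = 16, so k = 4.

4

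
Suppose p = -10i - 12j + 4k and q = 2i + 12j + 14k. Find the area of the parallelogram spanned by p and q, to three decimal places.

278.883

i: (-12)·14 - 4·12 = -168 - 48 = -216
j: 4·2 - (-10)·14 = 8 - (-140) = 148
k: (-10)·12 - (-12)·2 = -120 - (-24) = -96
p × q = (-216, 148, -96)
|p × q| = √((-216)² + 148² + (-96)²) = √77776 ≈ 278.8835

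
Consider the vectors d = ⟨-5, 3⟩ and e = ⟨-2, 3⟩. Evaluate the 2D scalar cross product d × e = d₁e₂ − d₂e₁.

(-5)·3 - 3·(-2) = -15 - (-6) = -9

-9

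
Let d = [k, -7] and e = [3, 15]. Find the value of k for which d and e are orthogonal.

d · e = k·3 + (-7)·15 = -105 + 3k
Set equal to 0: 3k = 105, so k = 35.

35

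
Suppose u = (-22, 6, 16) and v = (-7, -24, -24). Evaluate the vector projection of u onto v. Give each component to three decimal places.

(2.180, 7.474, 7.474)

u · v = (-22)·(-7) + 6·(-24) + 16·(-24) = 154 - 144 - 384 = -374
|v|² = 49 + 576 + 576 = 1201
proj_v u = (-374/1201) · (-7, -24, -24) ≈ (2.180, 7.474, 7.474)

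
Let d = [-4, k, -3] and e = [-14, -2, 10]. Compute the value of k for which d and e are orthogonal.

d · e = (-4)·(-14) + k·(-2) + (-3)·10 = 26 - 2k
Set equal to 0: -2k = -26, so k = 13.

13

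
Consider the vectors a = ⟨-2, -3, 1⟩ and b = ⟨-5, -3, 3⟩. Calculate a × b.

i: (-3)·3 - 1·(-3) = -9 - (-3) = -6
j: 1·(-5) - (-2)·3 = -5 - (-6) = 1
k: (-2)·(-3) - (-3)·(-5) = 6 - 15 = -9
a × b = (-6, 1, -9)

(-6, 1, -9)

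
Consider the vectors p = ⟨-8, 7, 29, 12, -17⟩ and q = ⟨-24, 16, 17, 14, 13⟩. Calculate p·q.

p · q = (-8)·(-24) + 7·16 + 29·17 + 12·14 + (-17)·13 = 192 + 112 + 493 + 168 - 221 = 744

744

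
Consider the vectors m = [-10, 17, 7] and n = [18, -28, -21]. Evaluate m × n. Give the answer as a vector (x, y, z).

(-161, -84, -26)

i: 17·(-21) - 7·(-28) = -357 - (-196) = -161
j: 7·18 - (-10)·(-21) = 126 - 210 = -84
k: (-10)·(-28) - 17·18 = 280 - 306 = -26
m × n = (-161, -84, -26)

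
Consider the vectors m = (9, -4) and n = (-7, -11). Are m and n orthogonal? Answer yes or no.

no

m · n = 9·(-7) + (-4)·(-11) = -63 + 44 = -19
Nonzero, so the vectors are not orthogonal.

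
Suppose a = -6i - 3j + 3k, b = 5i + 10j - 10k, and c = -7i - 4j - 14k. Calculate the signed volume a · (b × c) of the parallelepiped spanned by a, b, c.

b × c:
i: 10·(-14) - (-10)·(-4) = -140 - 40 = -180
j: (-10)·(-7) - 5·(-14) = 70 - (-70) = 140
k: 5·(-4) - 10·(-7) = -20 - (-70) = 50
b × c = (-180, 140, 50)
a · (b × c) = (-6)·(-180) + (-3)·140 + 3·50 = 1080 - 420 + 150 = 810

810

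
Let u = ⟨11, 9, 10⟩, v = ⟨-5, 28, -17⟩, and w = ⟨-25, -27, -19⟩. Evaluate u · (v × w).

419

v × w:
i: 28·(-19) - (-17)·(-27) = -532 - 459 = -991
j: (-17)·(-25) - (-5)·(-19) = 425 - 95 = 330
k: (-5)·(-27) - 28·(-25) = 135 - (-700) = 835
v × w = (-991, 330, 835)
u · (v × w) = 11·(-991) + 9·330 + 10·835 = -10901 + 2970 + 8350 = 419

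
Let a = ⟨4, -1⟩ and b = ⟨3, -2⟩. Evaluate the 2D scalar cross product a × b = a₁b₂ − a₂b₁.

4·(-2) - (-1)·3 = -8 - (-3) = -5

-5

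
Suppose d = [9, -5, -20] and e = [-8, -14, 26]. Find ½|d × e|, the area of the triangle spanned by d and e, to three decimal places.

224.239

i: (-5)·26 - (-20)·(-14) = -130 - 280 = -410
j: (-20)·(-8) - 9·26 = 160 - 234 = -74
k: 9·(-14) - (-5)·(-8) = -126 - 40 = -166
d × e = (-410, -74, -166)
|d × e| = √((-410)² + (-74)² + (-166)²) = √201132 ≈ 448.4774
area = ½ · 448.4774 ≈ 224.239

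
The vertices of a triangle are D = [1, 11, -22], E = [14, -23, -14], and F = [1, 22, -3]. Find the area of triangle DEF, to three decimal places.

393.768

DE = (13, -34, 8),  DF = (0, 11, 19)
i: (-34)·19 - 8·11 = -646 - 88 = -734
j: 8·0 - 13·19 = 0 - 247 = -247
k: 13·11 - (-34)·0 = 143 - 0 = 143
DE × DF = (-734, -247, 143)
|DE × DF| = √620214 ≈ 787.5367
area = ½ · 787.5367 ≈ 393.768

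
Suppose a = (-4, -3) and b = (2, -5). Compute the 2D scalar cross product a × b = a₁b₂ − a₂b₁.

(-4)·(-5) - (-3)·2 = 20 - (-6) = 26

26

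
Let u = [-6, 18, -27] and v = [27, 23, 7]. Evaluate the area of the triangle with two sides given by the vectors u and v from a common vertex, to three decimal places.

595.683

i: 18·7 - (-27)·23 = 126 - (-621) = 747
j: (-27)·27 - (-6)·7 = -729 - (-42) = -687
k: (-6)·23 - 18·27 = -138 - 486 = -624
u × v = (747, -687, -624)
|u × v| = √(747² + (-687)² + (-624)²) = √1419354 ≈ 1191.3664
area = ½ · 1191.3664 ≈ 595.683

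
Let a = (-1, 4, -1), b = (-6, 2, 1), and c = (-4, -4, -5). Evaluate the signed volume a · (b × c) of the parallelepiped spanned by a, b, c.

-162

b × c:
i: 2·(-5) - 1·(-4) = -10 - (-4) = -6
j: 1·(-4) - (-6)·(-5) = -4 - 30 = -34
k: (-6)·(-4) - 2·(-4) = 24 - (-8) = 32
b × c = (-6, -34, 32)
a · (b × c) = (-1)·(-6) + 4·(-34) + (-1)·32 = 6 - 136 - 32 = -162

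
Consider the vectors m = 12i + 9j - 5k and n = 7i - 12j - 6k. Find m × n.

(-114, 37, -207)

i: 9·(-6) - (-5)·(-12) = -54 - 60 = -114
j: (-5)·7 - 12·(-6) = -35 - (-72) = 37
k: 12·(-12) - 9·7 = -144 - 63 = -207
m × n = (-114, 37, -207)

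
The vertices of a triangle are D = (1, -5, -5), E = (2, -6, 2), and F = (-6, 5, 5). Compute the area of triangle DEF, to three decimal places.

49.724

DE = (1, -1, 7),  DF = (-7, 10, 10)
i: (-1)·10 - 7·10 = -10 - 70 = -80
j: 7·(-7) - 1·10 = -49 - 10 = -59
k: 1·10 - (-1)·(-7) = 10 - 7 = 3
DE × DF = (-80, -59, 3)
|DE × DF| = √9890 ≈ 99.4485
area = ½ · 99.4485 ≈ 49.724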